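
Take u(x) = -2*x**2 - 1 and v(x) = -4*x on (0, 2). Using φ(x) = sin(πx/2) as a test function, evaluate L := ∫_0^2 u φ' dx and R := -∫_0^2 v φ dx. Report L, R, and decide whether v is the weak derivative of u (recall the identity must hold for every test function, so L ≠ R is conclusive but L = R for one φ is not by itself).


LHS = 16/π, RHS = 16/π. Yes, v = u' weakly.

u(x) = -2*x**2 - 1, classical derivative u'(x) = -4*x.
φ(x) = sin(πx/2), so φ'(x) = π*cos(π*x/2)/2.
Note φ(0) = φ(2) = 0, so the boundary term u·φ vanishes.
LHS = ∫_0^2 u(x) φ'(x) dx = ∫_0^2 (-π*x^2*cos(π*x/2) - π*cos(π*x/2)/2) dx. Term by term:
  ∫_0^2 -π*cos(π*x/2)/2 dx = 0;  ∫_0^2 -π*x^2*cos(π*x/2) dx = 16/π.
Sum: 0 + 16/π = 16/π.
So LHS = 16/π.
∫_0^2 v(x) φ(x) dx = ∫_0^2 (-4*x*sin(π*x/2)) dx. Term by term:
  ∫_0^2 -4*x*sin(π*x/2) dx = -16/π.
So RHS = -∫_0^2 v(x) φ(x) dx = 16/π.
LHS = RHS, so the identity holds for this test φ.
Moreover u is smooth here and v(x) = u'(x) = -4*x pointwise, so the identity holds for every test function. Hence v is the weak derivative of u.


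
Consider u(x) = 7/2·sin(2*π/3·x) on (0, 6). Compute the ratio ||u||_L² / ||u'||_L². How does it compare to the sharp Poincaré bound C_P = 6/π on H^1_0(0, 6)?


||u||_L² / ||u'||_L² = 3/(2*π) < C_P = 6/π.

u(x) = 7/2·sin(2*π/3·x), so u'(x) = 7*π*cos(2*π*x/3)/3.
Writing u(x) = A·sin(kπx/L) with A = 7/2 and k = 4, use ∫_0^L sin²(kπx/L) dx = L/2 and ∫_0^L cos²(kπx/L) dx = L/2.
u² = 49/4·sin²(2*π/3·x) and (u')² = 49*π^2/9·cos²(2*π/3·x), and each of sin², cos² integrates to L/2 = 3 over (0, 6).
∫_0^6 u² dx = 147/4, so ||u||_L² = 7*sqrt(3)/2.
∫_0^6 (u')² dx = 49*π^2/3, so ||u'||_L² = 7*sqrt(3)*π/3.
Ratio ||u||_L² / ||u'||_L² = 3/(2*π).
Sharp Poincaré constant on H^1_0(0, 6) is C_P = L/π = 6/π, achieved by sin(π/6·x).
This is the k = 4 harmonic; the ratio L/(kπ) is strictly less than C_P = L/π, consistent with the sharp inequality ||u||_L² ≤ C_P ||u'||_L².


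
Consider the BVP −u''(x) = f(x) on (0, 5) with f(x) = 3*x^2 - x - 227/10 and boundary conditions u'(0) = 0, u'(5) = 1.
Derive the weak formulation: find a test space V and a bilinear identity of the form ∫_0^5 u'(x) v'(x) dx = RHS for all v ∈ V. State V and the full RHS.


V = H^1(0, 5) (v unrestricted at boundary; u is determined up to an additive constant); weak form: ∫_0^5 u'v' dx = ∫_0^5 (3*x^2 - x - 227/10) v dx + v(5) for all v ∈ V.

Multiply both sides by a test function v and integrate from 0 to 5:
  ∫_0^5 −u''(x) v(x) dx = ∫_0^5 f(x) v(x) dx.
Integrate the LHS by parts once:
  ∫_0^5 −u'' v dx = −[u'(x) v(x)]_0^5 + ∫_0^5 u'(x) v'(x) dx.
Thus ∫_0^5 u'(x) v'(x) dx = ∫_0^5 f(x) v(x) dx + [u'(x) v(x)]_0^5.
Choose V so that boundary terms are either known or forced to vanish.
u has inhomogeneous Neumann u'(0) = 0, u'(5) = 1. [u' v]_0^5 = (1)·v(5) − (0)·v(0) = v(5). Take V = H^1(0, 5); boundary term becomes part of RHS.
Weak formulation: find u (satisfying any essential BC) such that ∫_0^5 u'(x) v'(x) dx = ∫_0^5 f v dx + v(5) for all v ∈ V (Neumann data are natural BCs: they enter the RHS as boundary terms).
Substituting f(x) = 3*x^2 - x - 227/10, the right-hand side is ∫_0^5 (3*x^2 - x - 227/10) v dx + v(5).
Compatibility check (pure Neumann): taking v ≡ 1 ∈ V gives 0 = ∫_0^5 f dx + (1) − (0), i.e. ∫_0^5 f dx must equal u'(0) − u'(5) = -1. Indeed ∫_0^5 (3*x^2 - x - 227/10) dx = -1, so the data are compatible. The solution is then unique only up to an additive constant (fix it e.g. by requiring ∫_0^5 u dx = 0).


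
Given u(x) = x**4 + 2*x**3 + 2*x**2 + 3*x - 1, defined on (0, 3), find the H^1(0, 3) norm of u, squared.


||u||_{H^1}^2 = 1870959/70

The H^1 norm (squared) on an interval (0, L) is
  ||u||_{H^1}^2 = ∫_0^L u(x)^2 dx + ∫_0^L u'(x)^2 dx.
Compute u'(x) = 4*x**3 + 6*x**2 + 4*x + 3.
Then u(x)^2 = x**8 + 4*x**7 + 8*x**6 + 14*x**5 + 14*x**4 + 8*x**3 + 5*x**2 - 6*x + 1 and u'(x)^2 = 16*x**6 + 48*x**5 + 68*x**4 + 72*x**3 + 52*x**2 + 24*x + 9.
Integrate each monomial from 0 to 3 using ∫_0^3 c·x^n dx = c·3^(n+1)/(n+1):
  ∫_0^3 u(x)^2 dx = ∫_0^3 (x^8 + 4*x^7 + 8*x^6 + 14*x^5 + 14*x^4 + 8*x^3 + 5*x^2 - 6*x + 1) dx. Term by term:
    ∫_0^3 x^8 dx = 2187;  ∫_0^3 4*x^7 dx = 6561/2;  ∫_0^3 8*x^6 dx = 17496/7;
    ∫_0^3 14*x^5 dx = 1701;  ∫_0^3 14*x^4 dx = 3402/5;  ∫_0^3 8*x^3 dx = 162;
    ∫_0^3 5*x^2 dx = 45;  ∫_0^3 -6*x dx = -27;  ∫_0^3 1 dx = 3.
  Sum: 2187 + 6561/2 + 17496/7 + 1701 + 3402/5 + 162 + 45 − 27 + 3 = 737193/70.
  ∫_0^3 u'(x)^2 dx = ∫_0^3 (16*x^6 + 48*x^5 + 68*x^4 + 72*x^3 + 52*x^2 + 24*x + 9) dx. Term by term:
    ∫_0^3 16*x^6 dx = 34992/7;  ∫_0^3 48*x^5 dx = 5832;  ∫_0^3 68*x^4 dx = 16524/5;
    ∫_0^3 72*x^3 dx = 1458;  ∫_0^3 52*x^2 dx = 468;  ∫_0^3 24*x dx = 108;
    ∫_0^3 9 dx = 27.
  Sum: 34992/7 + 5832 + 16524/5 + 1458 + 468 + 108 + 27 = 566883/35.
Adding: ||u||_{H^1}^2 = 737193/70 + 566883/35 = 1870959/70.


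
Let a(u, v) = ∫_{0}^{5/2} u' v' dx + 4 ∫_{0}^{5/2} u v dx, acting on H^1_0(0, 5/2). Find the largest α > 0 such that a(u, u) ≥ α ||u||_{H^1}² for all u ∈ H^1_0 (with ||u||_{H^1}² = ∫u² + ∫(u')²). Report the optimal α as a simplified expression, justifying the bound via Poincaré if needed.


α = 1

Coercivity of a(·,·) on H^1_0(0, 5/2) means a(u, u) ≥ α ||u||_{H^1}² for every u ∈ H^1_0.
The interval has length L = 5/2, and Poincaré/coercivity depend only on L. Here a(u, u) = ∫(u')² + (4)·∫u².
Here c = 4 ≥ 1, so a(u,u) = ∫(u')² + c∫u² ≥ ∫(u')² + ∫u² = ||u||_{H^1}², i.e. α = 1 works. No larger α is possible: a(u,u) ≥ α||u||_{H^1}² means (1−α)∫(u')² ≥ (α−c)∫u², and for the modes u_n = sin(nπ(x−x₀)/L) (x₀ the left endpoint) one has ∫u_n²/∫(u_n')² = (L/(nπ))² → 0, so a(u_n,u_n)/||u_n||_{H^1}² → 1. Hence the optimal constant is α = 1.
Therefore α = 1.


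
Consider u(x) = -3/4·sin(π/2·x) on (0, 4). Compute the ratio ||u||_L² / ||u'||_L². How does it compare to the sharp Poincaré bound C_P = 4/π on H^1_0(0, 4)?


||u||_L² / ||u'||_L² = 2/π < C_P = 4/π.

u(x) = -3/4·sin(π/2·x), so u'(x) = -3*π*cos(π*x/2)/8.
Writing u(x) = A·sin(kπx/L) with A = -3/4 and k = 2, use ∫_0^L sin²(kπx/L) dx = L/2 and ∫_0^L cos²(kπx/L) dx = L/2.
u² = 9/16·sin²(π/2·x) and (u')² = 9*π^2/64·cos²(π/2·x), and each of sin², cos² integrates to L/2 = 2 over (0, 4).
∫_0^4 u² dx = 9/8, so ||u||_L² = 3*sqrt(2)/4.
∫_0^4 (u')² dx = 9*π^2/32, so ||u'||_L² = 3*sqrt(2)*π/8.
Ratio ||u||_L² / ||u'||_L² = 2/π.
Sharp Poincaré constant on H^1_0(0, 4) is C_P = L/π = 4/π, achieved by sin(π/4·x).
This is the k = 2 harmonic; the ratio L/(kπ) is strictly less than C_P = L/π, consistent with the sharp inequality ||u||_L² ≤ C_P ||u'||_L².


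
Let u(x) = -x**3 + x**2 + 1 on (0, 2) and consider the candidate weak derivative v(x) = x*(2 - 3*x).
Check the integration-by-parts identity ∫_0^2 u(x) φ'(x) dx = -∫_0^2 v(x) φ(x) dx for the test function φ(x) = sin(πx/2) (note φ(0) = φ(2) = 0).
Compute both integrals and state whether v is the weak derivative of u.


LHS = -96/π^3 + 16/π, RHS = -96/π^3 + 16/π. Yes, v = u' weakly.

u(x) = -x**3 + x**2 + 1, classical derivative u'(x) = -3*x**2 + 2*x.
φ(x) = sin(πx/2), so φ'(x) = π*cos(π*x/2)/2.
Note φ(0) = φ(2) = 0, so the boundary term u·φ vanishes.
LHS = ∫_0^2 u(x) φ'(x) dx = ∫_0^2 (-π*x^3*cos(π*x/2)/2 + π*x^2*cos(π*x/2)/2 + π*cos(π*x/2)/2) dx. Term by term:
  ∫_0^2 π*cos(π*x/2)/2 dx = 0;  ∫_0^2 π*x^2*cos(π*x/2)/2 dx = -8/π;  ∫_0^2 -π*x^3*cos(π*x/2)/2 dx = -96/π^3 + 24/π.
Sum: 0 − 8/π + -96/π^3 + 24/π = -96/π^3 + 16/π.
So LHS = -96/π^3 + 16/π.
∫_0^2 v(x) φ(x) dx = ∫_0^2 (-3*x^2*sin(π*x/2) + 2*x*sin(π*x/2)) dx. Term by term:
  ∫_0^2 -3*x^2*sin(π*x/2) dx = -24/π + 96/π^3;  ∫_0^2 2*x*sin(π*x/2) dx = 8/π.
Sum: -24/π + 96/π^3 + 8/π = -16/π + 96/π^3.
So RHS = -∫_0^2 v(x) φ(x) dx = -96/π^3 + 16/π.
LHS = RHS, so the identity holds for this test φ.
Moreover u is smooth here and v(x) = u'(x) = -3*x**2 + 2*x pointwise, so the identity holds for every test function. Hence v is the weak derivative of u.


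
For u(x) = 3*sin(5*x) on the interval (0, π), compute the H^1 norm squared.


||u||_{H^1(0,π)}^2 = 117*π

u'(x) = 15*cos(5*x).
Expand u² and (u')² and integrate term by term on (0, π), using: for integers n ≥ 1, ∫_0^π sin²(nx) dx = ∫_0^π cos²(nx) dx = π/2; for n ≠ n', ∫_0^π sin(nx)sin(n'x) dx = ∫_0^π cos(nx)cos(n'x) dx = 0; and by product-to-sum, ∫_0^π sin(nx)cos(n'x) dx = ½∫_0^π [sin((n+n')x) + sin((n−n')x)] dx, which is 0 when n+n' is even and 2n/(n²−n'²) when n+n' is odd (it need not vanish on (0, π)).
  u² squared terms: (3)²·∫sin(5x)² dx = 9·π/2 = 9*π/2.
  So ∫_0^π u² dx = 9*π/2.
  (u')² squared terms: (15)²·∫cos(5x)² dx = 225·π/2 = 225*π/2.
  So ∫_0^π (u')² dx = 225*π/2.
||u||_{H^1}^2 = (9*π/2) + (225*π/2) = 117*π.


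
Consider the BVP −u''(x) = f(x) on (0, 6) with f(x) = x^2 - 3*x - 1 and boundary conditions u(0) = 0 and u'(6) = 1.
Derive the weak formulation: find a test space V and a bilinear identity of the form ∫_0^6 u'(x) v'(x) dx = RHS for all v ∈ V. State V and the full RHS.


V = {v ∈ H^1(0, 6) : v(0) = 0} (test functions vanish at x = 0 where u is specified); weak form: ∫_0^6 u'v' dx = ∫_0^6 (x^2 - 3*x - 1) v dx + v(6) for all v ∈ V.

Multiply both sides by a test function v and integrate from 0 to 6:
  ∫_0^6 −u''(x) v(x) dx = ∫_0^6 f(x) v(x) dx.
Integrate the LHS by parts once:
  ∫_0^6 −u'' v dx = −[u'(x) v(x)]_0^6 + ∫_0^6 u'(x) v'(x) dx.
Thus ∫_0^6 u'(x) v'(x) dx = ∫_0^6 f(x) v(x) dx + [u'(x) v(x)]_0^6.
Choose V so that boundary terms are either known or forced to vanish.
Mixed BC: u(0) = 0 (Dirichlet) and u'(6) = 1 (Neumann). Define V = {v ∈ H^1(0, 6) : v(0) = 0}. Then [u' v]_0^6 = u'(6)·v(6) − u'(0)·0 = v(6).
Weak formulation: find u (satisfying any essential BC) such that ∫_0^6 u'(x) v'(x) dx = ∫_0^6 f v dx + v(6) for all v ∈ V (Dirichlet at 0 absorbed into V; Neumann datum at x = 6 contributes the boundary term).
Substituting f(x) = x^2 - 3*x - 1, the right-hand side is ∫_0^6 (x^2 - 3*x - 1) v dx + v(6).


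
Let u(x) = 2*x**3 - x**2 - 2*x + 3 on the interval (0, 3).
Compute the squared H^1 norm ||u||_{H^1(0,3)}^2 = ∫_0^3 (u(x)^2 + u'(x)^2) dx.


||u||_{H^1}^2 = 64194/35

The H^1 norm (squared) on an interval (0, L) is
  ||u||_{H^1}^2 = ∫_0^L u(x)^2 dx + ∫_0^L u'(x)^2 dx.
Compute u'(x) = 6*x**2 - 2*x - 2.
Then u(x)^2 = 4*x**6 - 4*x**5 - 7*x**4 + 16*x**3 - 2*x**2 - 12*x + 9 and u'(x)^2 = 36*x**4 - 24*x**3 - 20*x**2 + 8*x + 4.
Integrate each monomial from 0 to 3 using ∫_0^3 c·x^n dx = c·3^(n+1)/(n+1):
  ∫_0^3 u(x)^2 dx = ∫_0^3 (4*x^6 - 4*x^5 - 7*x^4 + 16*x^3 - 2*x^2 - 12*x + 9) dx. Term by term:
    ∫_0^3 4*x^6 dx = 8748/7;  ∫_0^3 -4*x^5 dx = -486;  ∫_0^3 -7*x^4 dx = -1701/5;
    ∫_0^3 16*x^3 dx = 324;  ∫_0^3 -2*x^2 dx = -18;  ∫_0^3 -12*x dx = -54;
    ∫_0^3 9 dx = 27.
  Sum: 8748/7 − 486 − 1701/5 + 324 − 18 − 54 + 27 = 24588/35.
  ∫_0^3 u'(x)^2 dx = ∫_0^3 (36*x^4 - 24*x^3 - 20*x^2 + 8*x + 4) dx. Term by term:
    ∫_0^3 36*x^4 dx = 8748/5;  ∫_0^3 -24*x^3 dx = -486;  ∫_0^3 -20*x^2 dx = -180;
    ∫_0^3 8*x dx = 36;  ∫_0^3 4 dx = 12.
  Sum: 8748/5 − 486 − 180 + 36 + 12 = 5658/5.
Adding: ||u||_{H^1}^2 = 24588/35 + 5658/5 = 64194/35.


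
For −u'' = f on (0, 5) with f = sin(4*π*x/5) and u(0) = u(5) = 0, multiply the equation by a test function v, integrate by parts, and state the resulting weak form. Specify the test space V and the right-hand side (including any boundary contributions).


V = H^1_0(0, 5) (so v(0) = v(5) = 0); weak form: ∫_0^5 u'v' dx = ∫_0^5 (sin(4*π*x/5)) v dx for all v ∈ V.

Multiply both sides by a test function v and integrate from 0 to 5:
  ∫_0^5 −u''(x) v(x) dx = ∫_0^5 f(x) v(x) dx.
Integrate the LHS by parts once:
  ∫_0^5 −u'' v dx = −[u'(x) v(x)]_0^5 + ∫_0^5 u'(x) v'(x) dx.
Thus ∫_0^5 u'(x) v'(x) dx = ∫_0^5 f(x) v(x) dx + [u'(x) v(x)]_0^5.
Choose V so that boundary terms are either known or forced to vanish.
u is Dirichlet: u(0) = u(5) = 0. Let V = H^1_0(0, 5); then v(0) = v(5) = 0, and [u' v]_0^5 = 0.
Weak formulation: find u (satisfying any essential BC) such that ∫_0^5 u'(x) v'(x) dx = ∫_0^5 f v dx for all v ∈ V.
Substituting f(x) = sin(4*π*x/5), the right-hand side is ∫_0^5 (sin(4*π*x/5)) v dx.


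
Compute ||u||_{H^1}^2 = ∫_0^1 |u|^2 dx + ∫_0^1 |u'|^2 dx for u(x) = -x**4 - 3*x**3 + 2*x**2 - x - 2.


||u||_{H^1}^2 = 4463/180

The H^1 norm (squared) on an interval (0, L) is
  ||u||_{H^1}^2 = ∫_0^L u(x)^2 dx + ∫_0^L u'(x)^2 dx.
Compute u'(x) = -4*x**3 - 9*x**2 + 4*x - 1.
Then u(x)^2 = x**8 + 6*x**7 + 5*x**6 - 10*x**5 + 14*x**4 + 8*x**3 - 7*x**2 + 4*x + 4 and u'(x)^2 = 16*x**6 + 72*x**5 + 49*x**4 - 64*x**3 + 34*x**2 - 8*x + 1.
Integrate each monomial from 0 to 1 using ∫_0^1 c·x^n dx = c·1^(n+1)/(n+1):
  ∫_0^1 u(x)^2 dx = ∫_0^1 (x^8 + 6*x^7 + 5*x^6 - 10*x^5 + 14*x^4 + 8*x^3 - 7*x^2 + 4*x + 4) dx. Term by term:
    ∫_0^1 x^8 dx = 1/9;  ∫_0^1 6*x^7 dx = 3/4;  ∫_0^1 5*x^6 dx = 5/7;
    ∫_0^1 -10*x^5 dx = -5/3;  ∫_0^1 14*x^4 dx = 14/5;  ∫_0^1 8*x^3 dx = 2;
    ∫_0^1 -7*x^2 dx = -7/3;  ∫_0^1 4*x dx = 2;  ∫_0^1 4 dx = 4.
  Sum: 1/9 + 3/4 + 5/7 − 5/3 + 14/5 + 2 − 7/3 + 2 + 4 = 10553/1260.
  ∫_0^1 u'(x)^2 dx = ∫_0^1 (16*x^6 + 72*x^5 + 49*x^4 - 64*x^3 + 34*x^2 - 8*x + 1) dx. Term by term:
    ∫_0^1 16*x^6 dx = 16/7;  ∫_0^1 72*x^5 dx = 12;  ∫_0^1 49*x^4 dx = 49/5;
    ∫_0^1 -64*x^3 dx = -16;  ∫_0^1 34*x^2 dx = 34/3;  ∫_0^1 -8*x dx = -4;
    ∫_0^1 1 dx = 1.
  Sum: 16/7 + 12 + 49/5 − 16 + 34/3 − 4 + 1 = 1724/105.
Adding: ||u||_{H^1}^2 = 10553/1260 + 1724/105 = 4463/180.


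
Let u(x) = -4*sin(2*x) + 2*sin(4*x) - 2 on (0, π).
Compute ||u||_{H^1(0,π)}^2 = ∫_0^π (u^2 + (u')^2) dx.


||u||_{H^1(0,π)}^2 = 78*π

u'(x) = -8*cos(2*x) + 8*cos(4*x).
Expand u² and (u')² and integrate term by term on (0, π), using: for integers n ≥ 1, ∫_0^π sin²(nx) dx = ∫_0^π cos²(nx) dx = π/2; for n ≠ n', ∫_0^π sin(nx)sin(n'x) dx = ∫_0^π cos(nx)cos(n'x) dx = 0; and by product-to-sum, ∫_0^π sin(nx)cos(n'x) dx = ½∫_0^π [sin((n+n')x) + sin((n−n')x)] dx, which is 0 when n+n' is even and 2n/(n²−n'²) when n+n' is odd (it need not vanish on (0, π)). For the constant mode: ∫_0^π 1 dx = π, ∫_0^π cos(nx) dx = 0, ∫_0^π sin(nx) dx = (1−(−1)^n)/n.
  u² squared terms: (-2)²·∫1 dx = 4·π = 4*π;  (-4)²·∫sin(2x)² dx = 16·π/2 = 8*π;  (2)²·∫sin(4x)² dx = 4·π/2 = 2*π.
  u² cross terms: 2·(-2)·(-4)·∫1·sin(2x) dx = 16·(0) = 0;  2·(-2)·(2)·∫1·sin(4x) dx = -8·(0) = 0;  2·(-4)·(2)·∫sin(2x)·sin(4x) dx = -16·(0) = 0.
  So ∫_0^π u² dx = 4*π + 8*π + 2*π + 0 + 0 + 0 = 14*π.
  (u')² squared terms: (-8)²·∫cos(2x)² dx = 64·π/2 = 32*π;  (8)²·∫cos(4x)² dx = 64·π/2 = 32*π.
  (u')² cross terms: 2·(-8)·(8)·∫cos(2x)·cos(4x) dx = -128·(0) = 0.
  So ∫_0^π (u')² dx = 32*π + 32*π + 0 = 64*π.
||u||_{H^1}^2 = (14*π) + (64*π) = 78*π.


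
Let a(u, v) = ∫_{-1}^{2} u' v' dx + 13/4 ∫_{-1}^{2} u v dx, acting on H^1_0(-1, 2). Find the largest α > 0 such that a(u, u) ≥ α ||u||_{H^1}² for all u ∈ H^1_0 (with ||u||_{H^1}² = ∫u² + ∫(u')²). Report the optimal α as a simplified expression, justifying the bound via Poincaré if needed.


α = 1

Coercivity of a(·,·) on H^1_0(-1, 2) means a(u, u) ≥ α ||u||_{H^1}² for every u ∈ H^1_0.
The interval has length L = 3, and Poincaré/coercivity depend only on L. Here a(u, u) = ∫(u')² + (13/4)·∫u².
Here c = 13/4 ≥ 1, so a(u,u) = ∫(u')² + c∫u² ≥ ∫(u')² + ∫u² = ||u||_{H^1}², i.e. α = 1 works. No larger α is possible: a(u,u) ≥ α||u||_{H^1}² means (1−α)∫(u')² ≥ (α−c)∫u², and for the modes u_n = sin(nπ(x−x₀)/L) (x₀ the left endpoint) one has ∫u_n²/∫(u_n')² = (L/(nπ))² → 0, so a(u_n,u_n)/||u_n||_{H^1}² → 1. Hence the optimal constant is α = 1.
Therefore α = 1.


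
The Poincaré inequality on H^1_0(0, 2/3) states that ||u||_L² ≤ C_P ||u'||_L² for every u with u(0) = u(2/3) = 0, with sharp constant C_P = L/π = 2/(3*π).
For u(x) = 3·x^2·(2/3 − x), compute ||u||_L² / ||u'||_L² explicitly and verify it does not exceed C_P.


||u||_L² / ||u'||_L² = sqrt(14)/21 < C_P = 2/(3*π).

u(x) = 3·x^2·(2/3 − x), so u'(x) = x*(4 - 9*x).
u(x) = 3·x^2·(2/3 − x) vanishes at x = 0 and x = 2/3, so u ∈ H^1_0(0, 2/3). Differentiate via the product rule and integrate the resulting polynomials term by term.
  ∫_0^2/3 u² dx = ∫_0^2/3 (9*x^6 - 12*x^5 + 4*x^4) dx. Term by term:
    ∫_0^2/3 9*x^6 dx = 128/1701;  ∫_0^2/3 -12*x^5 dx = -128/729;  ∫_0^2/3 4*x^4 dx = 128/1215.
  Sum: 128/1701 − 128/729 + 128/1215 = 128/25515.
  ∫_0^2/3 (u')² dx = ∫_0^2/3 (81*x^4 - 72*x^3 + 16*x^2) dx. Term by term:
    ∫_0^2/3 81*x^4 dx = 32/15;  ∫_0^2/3 -72*x^3 dx = -32/9;  ∫_0^2/3 16*x^2 dx = 128/81.
  Sum: 32/15 − 32/9 + 128/81 = 64/405.
∫_0^2/3 u² dx = 128/25515, so ||u||_L² = 8*sqrt(70)/945.
∫_0^2/3 (u')² dx = 64/405, so ||u'||_L² = 8*sqrt(5)/45.
Ratio ||u||_L² / ||u'||_L² = sqrt(14)/21.
Sharp Poincaré constant on H^1_0(0, 2/3) is C_P = L/π = 2/(3*π), achieved by sin(3*π/2·x).
A polynomial bump cannot attain the sharp Poincaré constant (only the first sine eigenfunction does), so the ratio is strictly less than C_P, consistent with ||u||_L² ≤ C_P ||u'||_L².


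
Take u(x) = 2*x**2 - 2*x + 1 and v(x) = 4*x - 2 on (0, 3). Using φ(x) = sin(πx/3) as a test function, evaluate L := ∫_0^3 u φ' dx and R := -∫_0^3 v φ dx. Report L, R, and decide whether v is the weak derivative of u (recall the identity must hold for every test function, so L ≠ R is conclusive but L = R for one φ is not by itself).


LHS = -24/π, RHS = -24/π. Yes, v = u' weakly.

u(x) = 2*x**2 - 2*x + 1, classical derivative u'(x) = 4*x - 2.
φ(x) = sin(πx/3), so φ'(x) = π*cos(π*x/3)/3.
Note φ(0) = φ(3) = 0, so the boundary term u·φ vanishes.
LHS = ∫_0^3 u(x) φ'(x) dx = ∫_0^3 (2*π*x^2*cos(π*x/3)/3 - 2*π*x*cos(π*x/3)/3 + π*cos(π*x/3)/3) dx. Term by term:
  ∫_0^3 π*cos(π*x/3)/3 dx = 0;  ∫_0^3 -2*π*x*cos(π*x/3)/3 dx = 12/π;  ∫_0^3 2*π*x^2*cos(π*x/3)/3 dx = -36/π.
Sum: 0 + 12/π − 36/π = -24/π.
So LHS = -24/π.
∫_0^3 v(x) φ(x) dx = ∫_0^3 (4*x*sin(π*x/3) - 2*sin(π*x/3)) dx. Term by term:
  ∫_0^3 -2*sin(π*x/3) dx = -12/π;  ∫_0^3 4*x*sin(π*x/3) dx = 36/π.
Sum: -12/π + 36/π = 24/π.
So RHS = -∫_0^3 v(x) φ(x) dx = -24/π.
LHS = RHS, so the identity holds for this test φ.
Moreover u is smooth here and v(x) = u'(x) = 4*x - 2 pointwise, so the identity holds for every test function. Hence v is the weak derivative of u.


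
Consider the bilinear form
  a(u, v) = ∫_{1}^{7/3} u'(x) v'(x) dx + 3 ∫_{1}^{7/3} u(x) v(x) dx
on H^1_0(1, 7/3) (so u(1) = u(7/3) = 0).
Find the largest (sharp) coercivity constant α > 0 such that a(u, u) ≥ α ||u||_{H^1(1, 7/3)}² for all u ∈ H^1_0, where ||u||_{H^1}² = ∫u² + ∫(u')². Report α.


α = 1

Coercivity of a(·,·) on H^1_0(1, 7/3) means a(u, u) ≥ α ||u||_{H^1}² for every u ∈ H^1_0.
The interval has length L = 4/3, and Poincaré/coercivity depend only on L. Here a(u, u) = ∫(u')² + (3)·∫u².
Here c = 3 ≥ 1, so a(u,u) = ∫(u')² + c∫u² ≥ ∫(u')² + ∫u² = ||u||_{H^1}², i.e. α = 1 works. No larger α is possible: a(u,u) ≥ α||u||_{H^1}² means (1−α)∫(u')² ≥ (α−c)∫u², and for the modes u_n = sin(nπ(x−x₀)/L) (x₀ the left endpoint) one has ∫u_n²/∫(u_n')² = (L/(nπ))² → 0, so a(u_n,u_n)/||u_n||_{H^1}² → 1. Hence the optimal constant is α = 1.
Therefore α = 1.


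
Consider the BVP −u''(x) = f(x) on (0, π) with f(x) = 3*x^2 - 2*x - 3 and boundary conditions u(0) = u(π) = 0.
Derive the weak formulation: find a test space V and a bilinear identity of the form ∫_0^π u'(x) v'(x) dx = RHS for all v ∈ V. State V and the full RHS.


V = H^1_0(0, π) (so v(0) = v(π) = 0); weak form: ∫_0^π u'v' dx = ∫_0^π (3*x^2 - 2*x - 3) v dx for all v ∈ V.

Multiply both sides by a test function v and integrate from 0 to π:
  ∫_0^π −u''(x) v(x) dx = ∫_0^π f(x) v(x) dx.
Integrate the LHS by parts once:
  ∫_0^π −u'' v dx = −[u'(x) v(x)]_0^π + ∫_0^π u'(x) v'(x) dx.
Thus ∫_0^π u'(x) v'(x) dx = ∫_0^π f(x) v(x) dx + [u'(x) v(x)]_0^π.
Choose V so that boundary terms are either known or forced to vanish.
u is Dirichlet: u(0) = u(π) = 0. Let V = H^1_0(0, π); then v(0) = v(π) = 0, and [u' v]_0^π = 0.
Weak formulation: find u (satisfying any essential BC) such that ∫_0^π u'(x) v'(x) dx = ∫_0^π f v dx for all v ∈ V.
Substituting f(x) = 3*x^2 - 2*x - 3, the right-hand side is ∫_0^π (3*x^2 - 2*x - 3) v dx.


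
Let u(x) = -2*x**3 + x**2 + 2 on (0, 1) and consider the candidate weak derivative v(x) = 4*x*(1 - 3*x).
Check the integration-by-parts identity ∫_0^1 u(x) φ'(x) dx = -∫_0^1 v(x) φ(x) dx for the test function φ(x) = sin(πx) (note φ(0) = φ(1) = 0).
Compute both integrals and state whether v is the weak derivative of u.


LHS = -24/π^3 + 4/π, RHS = -48/π^3 + 8/π. No, v is not the weak derivative of u.

u(x) = -2*x**3 + x**2 + 2, classical derivative u'(x) = -6*x**2 + 2*x.
φ(x) = sin(πx), so φ'(x) = π*cos(π*x).
Note φ(0) = φ(1) = 0, so the boundary term u·φ vanishes.
LHS = ∫_0^1 u(x) φ'(x) dx = ∫_0^1 (-2*π*x^3*cos(π*x) + π*x^2*cos(π*x) + 2*π*cos(π*x)) dx. Term by term:
  ∫_0^1 2*π*cos(π*x) dx = 0;  ∫_0^1 π*x^2*cos(π*x) dx = -2/π;  ∫_0^1 -2*π*x^3*cos(π*x) dx = -24/π^3 + 6/π.
Sum: 0 − 2/π + -24/π^3 + 6/π = -24/π^3 + 4/π.
So LHS = -24/π^3 + 4/π.
∫_0^1 v(x) φ(x) dx = ∫_0^1 (-12*x^2*sin(π*x) + 4*x*sin(π*x)) dx. Term by term:
  ∫_0^1 -12*x^2*sin(π*x) dx = -12/π + 48/π^3;  ∫_0^1 4*x*sin(π*x) dx = 4/π.
Sum: -12/π + 48/π^3 + 4/π = -8/π + 48/π^3.
So RHS = -∫_0^1 v(x) φ(x) dx = -48/π^3 + 8/π.
LHS − RHS = -4/π + 24/π^3 ≠ 0, so the identity fails.
(For a valid weak derivative the identity must hold for EVERY test function, in particular this one. The failure shows v is NOT the weak derivative of u.)
Correct weak derivative would be u'(x) = -6*x**2 + 2*x.


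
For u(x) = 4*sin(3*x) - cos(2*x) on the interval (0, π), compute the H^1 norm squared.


||u||_{H^1(0,π)}^2 = -48 + 165*π/2

u'(x) = 2*sin(2*x) + 12*cos(3*x).
Expand u² and (u')² and integrate term by term on (0, π), using: for integers n ≥ 1, ∫_0^π sin²(nx) dx = ∫_0^π cos²(nx) dx = π/2; for n ≠ n', ∫_0^π sin(nx)sin(n'x) dx = ∫_0^π cos(nx)cos(n'x) dx = 0; and by product-to-sum, ∫_0^π sin(nx)cos(n'x) dx = ½∫_0^π [sin((n+n')x) + sin((n−n')x)] dx, which is 0 when n+n' is even and 2n/(n²−n'²) when n+n' is odd (it need not vanish on (0, π)).
  u² squared terms: (-1)²·∫cos(2x)² dx = 1·π/2 = π/2;  (4)²·∫sin(3x)² dx = 16·π/2 = 8*π.
  u² cross terms: 2·(-1)·(4)·∫cos(2x)·sin(3x) dx = -8·(6/5) = -48/5.
  So ∫_0^π u² dx = π/2 + 8*π − 48/5 = -48/5 + 17*π/2.
  (u')² squared terms: (2)²·∫sin(2x)² dx = 4·π/2 = 2*π;  (12)²·∫cos(3x)² dx = 144·π/2 = 72*π.
  (u')² cross terms: 2·(2)·(12)·∫sin(2x)·cos(3x) dx = 48·(-4/5) = -192/5.
  So ∫_0^π (u')² dx = 2*π + 72*π − 192/5 = -192/5 + 74*π.
||u||_{H^1}^2 = (-48/5 + 17*π/2) + (-192/5 + 74*π) = -48 + 165*π/2.


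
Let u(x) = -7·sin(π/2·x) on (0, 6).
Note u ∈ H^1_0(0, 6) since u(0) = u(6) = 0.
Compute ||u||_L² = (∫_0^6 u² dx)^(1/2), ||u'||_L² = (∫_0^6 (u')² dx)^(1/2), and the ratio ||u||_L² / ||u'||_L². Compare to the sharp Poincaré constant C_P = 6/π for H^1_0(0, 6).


||u||_L² / ||u'||_L² = 2/π < C_P = 6/π.

u(x) = -7·sin(π/2·x), so u'(x) = -7*π*cos(π*x/2)/2.
Writing u(x) = A·sin(kπx/L) with A = -7 and k = 3, use ∫_0^L sin²(kπx/L) dx = L/2 and ∫_0^L cos²(kπx/L) dx = L/2.
u² = 49·sin²(π/2·x) and (u')² = 49*π^2/4·cos²(π/2·x), and each of sin², cos² integrates to L/2 = 3 over (0, 6).
∫_0^6 u² dx = 147, so ||u||_L² = 7*sqrt(3).
∫_0^6 (u')² dx = 147*π^2/4, so ||u'||_L² = 7*sqrt(3)*π/2.
Ratio ||u||_L² / ||u'||_L² = 2/π.
Sharp Poincaré constant on H^1_0(0, 6) is C_P = L/π = 6/π, achieved by sin(π/6·x).
This is the k = 3 harmonic; the ratio L/(kπ) is strictly less than C_P = L/π, consistent with the sharp inequality ||u||_L² ≤ C_P ||u'||_L².


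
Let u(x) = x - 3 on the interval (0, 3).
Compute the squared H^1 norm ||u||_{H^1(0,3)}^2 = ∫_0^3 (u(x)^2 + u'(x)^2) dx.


||u||_{H^1}^2 = 12

The H^1 norm (squared) on an interval (0, L) is
  ||u||_{H^1}^2 = ∫_0^L u(x)^2 dx + ∫_0^L u'(x)^2 dx.
Compute u'(x) = 1.
Then u(x)^2 = x**2 - 6*x + 9 and u'(x)^2 = 1.
Integrate each monomial from 0 to 3 using ∫_0^3 c·x^n dx = c·3^(n+1)/(n+1):
  ∫_0^3 u(x)^2 dx = ∫_0^3 (x^2 - 6*x + 9) dx. Term by term:
    ∫_0^3 x^2 dx = 9;  ∫_0^3 -6*x dx = -27;  ∫_0^3 9 dx = 27.
  Sum: 9 − 27 + 27 = 9.
  ∫_0^3 u'(x)^2 dx = ∫_0^3 (1) dx. Term by term:
    ∫_0^3 1 dx = 3.
Adding: ||u||_{H^1}^2 = 9 + 3 = 12.


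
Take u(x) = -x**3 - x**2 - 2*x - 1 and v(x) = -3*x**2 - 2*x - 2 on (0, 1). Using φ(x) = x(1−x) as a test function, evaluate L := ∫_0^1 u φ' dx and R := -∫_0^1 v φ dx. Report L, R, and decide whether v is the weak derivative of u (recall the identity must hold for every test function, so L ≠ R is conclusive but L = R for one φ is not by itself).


LHS = 13/20, RHS = 13/20. Yes, v = u' weakly.

u(x) = -x**3 - x**2 - 2*x - 1, classical derivative u'(x) = -3*x**2 - 2*x - 2.
φ(x) = x(1−x), so φ'(x) = 1 - 2*x.
Note φ(0) = φ(1) = 0, so the boundary term u·φ vanishes.
LHS = ∫_0^1 u(x) φ'(x) dx = ∫_0^1 (2*x^4 + x^3 + 3*x^2 - 1) dx. Term by term:
  ∫_0^1 2*x^4 dx = 2/5;  ∫_0^1 x^3 dx = 1/4;  ∫_0^1 3*x^2 dx = 1;
  ∫_0^1 -1 dx = -1.
Sum: 2/5 + 1/4 + 1 − 1 = 13/20.
So LHS = 13/20.
∫_0^1 v(x) φ(x) dx = ∫_0^1 (3*x^4 - x^3 - 2*x) dx. Term by term:
  ∫_0^1 3*x^4 dx = 3/5;  ∫_0^1 -x^3 dx = -1/4;  ∫_0^1 -2*x dx = -1.
Sum: 3/5 − 1/4 − 1 = -13/20.
So RHS = -∫_0^1 v(x) φ(x) dx = 13/20.
LHS = RHS, so the identity holds for this test φ.
Moreover u is smooth here and v(x) = u'(x) = -3*x**2 - 2*x - 2 pointwise, so the identity holds for every test function. Hence v is the weak derivative of u.


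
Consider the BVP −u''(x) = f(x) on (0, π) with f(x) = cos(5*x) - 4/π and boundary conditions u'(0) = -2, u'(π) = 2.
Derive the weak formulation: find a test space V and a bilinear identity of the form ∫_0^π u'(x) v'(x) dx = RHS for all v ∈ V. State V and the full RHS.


V = H^1(0, π) (v unrestricted at boundary; u is determined up to an additive constant); weak form: ∫_0^π u'v' dx = ∫_0^π (cos(5*x) - 4/π) v dx + 2·v(π) + 2·v(0) for all v ∈ V.

Multiply both sides by a test function v and integrate from 0 to π:
  ∫_0^π −u''(x) v(x) dx = ∫_0^π f(x) v(x) dx.
Integrate the LHS by parts once:
  ∫_0^π −u'' v dx = −[u'(x) v(x)]_0^π + ∫_0^π u'(x) v'(x) dx.
Thus ∫_0^π u'(x) v'(x) dx = ∫_0^π f(x) v(x) dx + [u'(x) v(x)]_0^π.
Choose V so that boundary terms are either known or forced to vanish.
u has inhomogeneous Neumann u'(0) = -2, u'(π) = 2. [u' v]_0^π = (2)·v(π) − (-2)·v(0) = 2·v(π) + 2·v(0). Take V = H^1(0, π); boundary term becomes part of RHS.
Weak formulation: find u (satisfying any essential BC) such that ∫_0^π u'(x) v'(x) dx = ∫_0^π f v dx + 2·v(π) + 2·v(0) for all v ∈ V (Neumann data are natural BCs: they enter the RHS as boundary terms).
Substituting f(x) = cos(5*x) - 4/π, the right-hand side is ∫_0^π (cos(5*x) - 4/π) v dx + 2·v(π) + 2·v(0).
Compatibility check (pure Neumann): taking v ≡ 1 ∈ V gives 0 = ∫_0^π f dx + (2) − (-2), i.e. ∫_0^π f dx must equal u'(0) − u'(π) = -4. Indeed ∫_0^π (cos(5*x) - 4/π) dx = -4, so the data are compatible. The solution is then unique only up to an additive constant (fix it e.g. by requiring ∫_0^π u dx = 0).


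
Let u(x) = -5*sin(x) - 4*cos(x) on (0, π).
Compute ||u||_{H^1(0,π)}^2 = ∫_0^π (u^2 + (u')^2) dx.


||u||_{H^1(0,π)}^2 = 41*π

u'(x) = 4*sin(x) - 5*cos(x).
Expand u² and (u')² and integrate term by term on (0, π), using: for integers n ≥ 1, ∫_0^π sin²(nx) dx = ∫_0^π cos²(nx) dx = π/2; for n ≠ n', ∫_0^π sin(nx)sin(n'x) dx = ∫_0^π cos(nx)cos(n'x) dx = 0; and by product-to-sum, ∫_0^π sin(nx)cos(n'x) dx = ½∫_0^π [sin((n+n')x) + sin((n−n')x)] dx, which is 0 when n+n' is even and 2n/(n²−n'²) when n+n' is odd (it need not vanish on (0, π)).
  u² squared terms: (-5)²·∫sin(x)² dx = 25·π/2 = 25*π/2;  (-4)²·∫cos(x)² dx = 16·π/2 = 8*π.
  u² cross terms: 2·(-5)·(-4)·∫sin(x)·cos(x) dx = 40·(0) = 0.
  So ∫_0^π u² dx = 25*π/2 + 8*π + 0 = 41*π/2.
  (u')² squared terms: (-5)²·∫cos(x)² dx = 25·π/2 = 25*π/2;  (4)²·∫sin(x)² dx = 16·π/2 = 8*π.
  (u')² cross terms: 2·(-5)·(4)·∫cos(x)·sin(x) dx = -40·(0) = 0.
  So ∫_0^π (u')² dx = 25*π/2 + 8*π + 0 = 41*π/2.
||u||_{H^1}^2 = (41*π/2) + (41*π/2) = 41*π.


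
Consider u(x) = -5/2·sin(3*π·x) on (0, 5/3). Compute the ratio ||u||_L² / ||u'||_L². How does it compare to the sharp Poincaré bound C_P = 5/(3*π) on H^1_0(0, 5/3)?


||u||_L² / ||u'||_L² = 1/(3*π) < C_P = 5/(3*π).

u(x) = -5/2·sin(3*π·x), so u'(x) = -15*π*cos(3*π*x)/2.
Writing u(x) = A·sin(kπx/L) with A = -5/2 and k = 5, use ∫_0^L sin²(kπx/L) dx = L/2 and ∫_0^L cos²(kπx/L) dx = L/2.
u² = 25/4·sin²(3*π·x) and (u')² = 225*π^2/4·cos²(3*π·x), and each of sin², cos² integrates to L/2 = 5/6 over (0, 5/3).
∫_0^5/3 u² dx = 125/24, so ||u||_L² = 5*sqrt(30)/12.
∫_0^5/3 (u')² dx = 375*π^2/8, so ||u'||_L² = 5*sqrt(30)*π/4.
Ratio ||u||_L² / ||u'||_L² = 1/(3*π).
Sharp Poincaré constant on H^1_0(0, 5/3) is C_P = L/π = 5/(3*π), achieved by sin(3*π/5·x).
This is the k = 5 harmonic; the ratio L/(kπ) is strictly less than C_P = L/π, consistent with the sharp inequality ||u||_L² ≤ C_P ||u'||_L².


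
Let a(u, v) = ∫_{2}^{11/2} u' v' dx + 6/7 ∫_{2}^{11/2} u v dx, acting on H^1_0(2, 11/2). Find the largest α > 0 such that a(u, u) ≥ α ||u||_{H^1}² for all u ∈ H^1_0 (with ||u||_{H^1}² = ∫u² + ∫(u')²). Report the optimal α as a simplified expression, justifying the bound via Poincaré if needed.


α = 2*(2*π^2 + 21)/(4*π^2 + 49)

Coercivity of a(·,·) on H^1_0(2, 11/2) means a(u, u) ≥ α ||u||_{H^1}² for every u ∈ H^1_0.
The interval has length L = 7/2, and Poincaré/coercivity depend only on L. Here a(u, u) = ∫(u')² + (6/7)·∫u².
Here 0 < c = 6/7 < 1. The condition a(u,u) ≥ α||u||_{H^1}² reads (1−α)∫(u')² ≥ (α−c)∫u². Any admissible α is ≤ 1 (rapidly oscillating u have ∫u²/∫(u')² → 0), and α = 1 would force 0 ≥ (1−c)∫u², impossible since c < 1; so 1−α > 0. By the sharp Poincaré inequality on H^1_0 of an interval of length L, ∫(u')² ≥ (π/L)²∫u² with equality for the first sine mode sin(π(x−x₀)/L) (x₀ the left endpoint), so the inequality holds for all u iff (1−α)(π/L)² ≥ α − c, i.e. α ≤ ((π/L)² + c)/((π/L)² + 1) = (1 + c(L/π)²)/(1 + (L/π)²). With (π/L)² = 4*π^2/49 and c = 6/7, the largest admissible constant is α = ((π/L)² + c)/((π/L)² + 1).
Simplifying, α = 2*(2*π^2 + 21)/(4*π^2 + 49).


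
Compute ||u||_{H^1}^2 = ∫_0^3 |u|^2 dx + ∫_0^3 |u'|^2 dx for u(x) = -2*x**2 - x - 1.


||u||_{H^1}^2 = 2577/5

The H^1 norm (squared) on an interval (0, L) is
  ||u||_{H^1}^2 = ∫_0^L u(x)^2 dx + ∫_0^L u'(x)^2 dx.
Compute u'(x) = -4*x - 1.
Then u(x)^2 = 4*x**4 + 4*x**3 + 5*x**2 + 2*x + 1 and u'(x)^2 = 16*x**2 + 8*x + 1.
Integrate each monomial from 0 to 3 using ∫_0^3 c·x^n dx = c·3^(n+1)/(n+1):
  ∫_0^3 u(x)^2 dx = ∫_0^3 (4*x^4 + 4*x^3 + 5*x^2 + 2*x + 1) dx. Term by term:
    ∫_0^3 4*x^4 dx = 972/5;  ∫_0^3 4*x^3 dx = 81;  ∫_0^3 5*x^2 dx = 45;
    ∫_0^3 2*x dx = 9;  ∫_0^3 1 dx = 3.
  Sum: 972/5 + 81 + 45 + 9 + 3 = 1662/5.
  ∫_0^3 u'(x)^2 dx = ∫_0^3 (16*x^2 + 8*x + 1) dx. Term by term:
    ∫_0^3 16*x^2 dx = 144;  ∫_0^3 8*x dx = 36;  ∫_0^3 1 dx = 3.
  Sum: 144 + 36 + 3 = 183.
Adding: ||u||_{H^1}^2 = 1662/5 + 183 = 2577/5.


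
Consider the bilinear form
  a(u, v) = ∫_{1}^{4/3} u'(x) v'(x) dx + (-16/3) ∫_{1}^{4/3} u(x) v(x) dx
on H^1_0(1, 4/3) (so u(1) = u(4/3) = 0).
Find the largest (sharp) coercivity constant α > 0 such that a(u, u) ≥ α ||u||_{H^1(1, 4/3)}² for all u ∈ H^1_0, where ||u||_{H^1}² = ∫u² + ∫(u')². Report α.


α = (-16 + 27*π^2)/(3*(1 + 9*π^2))

Coercivity of a(·,·) on H^1_0(1, 4/3) means a(u, u) ≥ α ||u||_{H^1}² for every u ∈ H^1_0.
The interval has length L = 1/3, and Poincaré/coercivity depend only on L. Here a(u, u) = ∫(u')² + (-16/3)·∫u².
Here c = -16/3 < 0 with |c| < (π/L)² = 9*π^2, so coercivity still holds. The condition a(u,u) ≥ α||u||_{H^1}² reads (1−α)∫(u')² ≥ (α−c)∫u². Any admissible α is ≤ 1 (rapidly oscillating u have ∫u²/∫(u')² → 0), and α = 1 would force 0 ≥ (1−c)∫u², impossible since c < 1; so 1−α > 0. By the sharp Poincaré inequality on H^1_0 of an interval of length L, ∫(u')² ≥ (π/L)²∫u² with equality for the first sine mode sin(π(x−x₀)/L) (x₀ the left endpoint), so the inequality holds for all u iff (1−α)(π/L)² ≥ α − c, i.e. α ≤ ((π/L)² + c)/((π/L)² + 1) = (1 + c(L/π)²)/(1 + (L/π)²). (Direct route, valid since c ≤ 0: Poincaré gives c∫u² ≥ c(L/π)²∫(u')², so a(u,u) ≥ (1 + c(L/π)²)∫(u')², while ||u||_{H^1}² ≤ (1 + (L/π)²)∫(u')²; dividing yields the same α.) With (π/L)² = 9*π^2 and c = -16/3, the largest admissible constant is α = ((π/L)² + c)/((π/L)² + 1).
Simplifying, α = (-16 + 27*π^2)/(3*(1 + 9*π^2)).


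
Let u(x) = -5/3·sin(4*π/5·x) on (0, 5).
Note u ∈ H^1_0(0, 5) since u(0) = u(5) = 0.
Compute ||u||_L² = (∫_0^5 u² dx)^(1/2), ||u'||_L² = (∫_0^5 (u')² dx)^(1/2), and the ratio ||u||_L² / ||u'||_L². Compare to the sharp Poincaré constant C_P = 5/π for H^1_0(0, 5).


||u||_L² / ||u'||_L² = 5/(4*π) < C_P = 5/π.

u(x) = -5/3·sin(4*π/5·x), so u'(x) = -4*π*cos(4*π*x/5)/3.
Writing u(x) = A·sin(kπx/L) with A = -5/3 and k = 4, use ∫_0^L sin²(kπx/L) dx = L/2 and ∫_0^L cos²(kπx/L) dx = L/2.
u² = 25/9·sin²(4*π/5·x) and (u')² = 16*π^2/9·cos²(4*π/5·x), and each of sin², cos² integrates to L/2 = 5/2 over (0, 5).
∫_0^5 u² dx = 125/18, so ||u||_L² = 5*sqrt(10)/6.
∫_0^5 (u')² dx = 40*π^2/9, so ||u'||_L² = 2*sqrt(10)*π/3.
Ratio ||u||_L² / ||u'||_L² = 5/(4*π).
Sharp Poincaré constant on H^1_0(0, 5) is C_P = L/π = 5/π, achieved by sin(π/5·x).
This is the k = 4 harmonic; the ratio L/(kπ) is strictly less than C_P = L/π, consistent with the sharp inequality ||u||_L² ≤ C_P ||u'||_L².


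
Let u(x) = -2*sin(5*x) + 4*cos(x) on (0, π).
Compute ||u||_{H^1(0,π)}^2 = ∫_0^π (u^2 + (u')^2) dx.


||u||_{H^1(0,π)}^2 = 68*π

u'(x) = -4*sin(x) - 10*cos(5*x).
Expand u² and (u')² and integrate term by term on (0, π), using: for integers n ≥ 1, ∫_0^π sin²(nx) dx = ∫_0^π cos²(nx) dx = π/2; for n ≠ n', ∫_0^π sin(nx)sin(n'x) dx = ∫_0^π cos(nx)cos(n'x) dx = 0; and by product-to-sum, ∫_0^π sin(nx)cos(n'x) dx = ½∫_0^π [sin((n+n')x) + sin((n−n')x)] dx, which is 0 when n+n' is even and 2n/(n²−n'²) when n+n' is odd (it need not vanish on (0, π)).
  u² squared terms: (-2)²·∫sin(5x)² dx = 4·π/2 = 2*π;  (4)²·∫cos(x)² dx = 16·π/2 = 8*π.
  u² cross terms: 2·(-2)·(4)·∫sin(5x)·cos(x) dx = -16·(0) = 0.
  So ∫_0^π u² dx = 2*π + 8*π + 0 = 10*π.
  (u')² squared terms: (-10)²·∫cos(5x)² dx = 100·π/2 = 50*π;  (-4)²·∫sin(x)² dx = 16·π/2 = 8*π.
  (u')² cross terms: 2·(-10)·(-4)·∫cos(5x)·sin(x) dx = 80·(0) = 0.
  So ∫_0^π (u')² dx = 50*π + 8*π + 0 = 58*π.
||u||_{H^1}^2 = (10*π) + (58*π) = 68*π.


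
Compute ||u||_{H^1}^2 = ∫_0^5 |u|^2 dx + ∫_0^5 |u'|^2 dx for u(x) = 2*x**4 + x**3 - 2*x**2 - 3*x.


||u||_{H^1}^2 = 219050845/126

The H^1 norm (squared) on an interval (0, L) is
  ||u||_{H^1}^2 = ∫_0^L u(x)^2 dx + ∫_0^L u'(x)^2 dx.
Compute u'(x) = 8*x**3 + 3*x**2 - 4*x - 3.
Then u(x)^2 = 4*x**8 + 4*x**7 - 7*x**6 - 16*x**5 - 2*x**4 + 12*x**3 + 9*x**2 and u'(x)^2 = 64*x**6 + 48*x**5 - 55*x**4 - 72*x**3 - 2*x**2 + 24*x + 9.
Integrate each monomial from 0 to 5 using ∫_0^5 c·x^n dx = c·5^(n+1)/(n+1):
  ∫_0^5 u(x)^2 dx = ∫_0^5 (4*x^8 + 4*x^7 - 7*x^6 - 16*x^5 - 2*x^4 + 12*x^3 + 9*x^2) dx. Term by term:
    ∫_0^5 4*x^8 dx = 7812500/9;  ∫_0^5 4*x^7 dx = 390625/2;  ∫_0^5 -7*x^6 dx = -78125;
    ∫_0^5 -16*x^5 dx = -125000/3;  ∫_0^5 -2*x^4 dx = -1250;  ∫_0^5 12*x^3 dx = 1875;
    ∫_0^5 9*x^2 dx = 375.
  Sum: 7812500/9 + 390625/2 − 78125 − 125000/3 − 1250 + 1875 + 375 = 17002375/18.
  ∫_0^5 u'(x)^2 dx = ∫_0^5 (64*x^6 + 48*x^5 - 55*x^4 - 72*x^3 - 2*x^2 + 24*x + 9) dx. Term by term:
    ∫_0^5 64*x^6 dx = 5000000/7;  ∫_0^5 48*x^5 dx = 125000;  ∫_0^5 -55*x^4 dx = -34375;
    ∫_0^5 -72*x^3 dx = -11250;  ∫_0^5 -2*x^2 dx = -250/3;  ∫_0^5 24*x dx = 300;
    ∫_0^5 9 dx = 45.
  Sum: 5000000/7 + 125000 − 34375 − 11250 − 250/3 + 300 + 45 = 16672370/21.
Adding: ||u||_{H^1}^2 = 17002375/18 + 16672370/21 = 219050845/126.


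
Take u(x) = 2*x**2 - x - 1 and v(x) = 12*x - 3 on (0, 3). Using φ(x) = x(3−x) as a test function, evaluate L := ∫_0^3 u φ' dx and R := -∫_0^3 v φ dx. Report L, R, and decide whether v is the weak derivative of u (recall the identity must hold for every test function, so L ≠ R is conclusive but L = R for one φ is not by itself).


LHS = -45/2, RHS = -135/2. No, v is not the weak derivative of u.

u(x) = 2*x**2 - x - 1, classical derivative u'(x) = 4*x - 1.
φ(x) = x(3−x), so φ'(x) = 3 - 2*x.
Note φ(0) = φ(3) = 0, so the boundary term u·φ vanishes.
LHS = ∫_0^3 u(x) φ'(x) dx = ∫_0^3 (-4*x^3 + 8*x^2 - x - 3) dx. Term by term:
  ∫_0^3 -4*x^3 dx = -81;  ∫_0^3 8*x^2 dx = 72;  ∫_0^3 -x dx = -9/2;
  ∫_0^3 -3 dx = -9.
Sum: -81 + 72 − 9/2 − 9 = -45/2.
So LHS = -45/2.
∫_0^3 v(x) φ(x) dx = ∫_0^3 (-12*x^3 + 39*x^2 - 9*x) dx. Term by term:
  ∫_0^3 -12*x^3 dx = -243;  ∫_0^3 39*x^2 dx = 351;  ∫_0^3 -9*x dx = -81/2.
Sum: -243 + 351 − 81/2 = 135/2.
So RHS = -∫_0^3 v(x) φ(x) dx = -135/2.
LHS − RHS = 45 ≠ 0, so the identity fails.
(For a valid weak derivative the identity must hold for EVERY test function, in particular this one. The failure shows v is NOT the weak derivative of u.)
Correct weak derivative would be u'(x) = 4*x - 1.


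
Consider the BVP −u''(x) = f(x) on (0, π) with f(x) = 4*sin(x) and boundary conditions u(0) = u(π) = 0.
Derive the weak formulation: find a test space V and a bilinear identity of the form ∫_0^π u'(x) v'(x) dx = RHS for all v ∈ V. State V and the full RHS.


V = H^1_0(0, π) (so v(0) = v(π) = 0); weak form: ∫_0^π u'v' dx = ∫_0^π (4*sin(x)) v dx for all v ∈ V.

Multiply both sides by a test function v and integrate from 0 to π:
  ∫_0^π −u''(x) v(x) dx = ∫_0^π f(x) v(x) dx.
Integrate the LHS by parts once:
  ∫_0^π −u'' v dx = −[u'(x) v(x)]_0^π + ∫_0^π u'(x) v'(x) dx.
Thus ∫_0^π u'(x) v'(x) dx = ∫_0^π f(x) v(x) dx + [u'(x) v(x)]_0^π.
Choose V so that boundary terms are either known or forced to vanish.
u is Dirichlet: u(0) = u(π) = 0. Let V = H^1_0(0, π); then v(0) = v(π) = 0, and [u' v]_0^π = 0.
Weak formulation: find u (satisfying any essential BC) such that ∫_0^π u'(x) v'(x) dx = ∫_0^π f v dx for all v ∈ V.
Substituting f(x) = 4*sin(x), the right-hand side is ∫_0^π (4*sin(x)) v dx.


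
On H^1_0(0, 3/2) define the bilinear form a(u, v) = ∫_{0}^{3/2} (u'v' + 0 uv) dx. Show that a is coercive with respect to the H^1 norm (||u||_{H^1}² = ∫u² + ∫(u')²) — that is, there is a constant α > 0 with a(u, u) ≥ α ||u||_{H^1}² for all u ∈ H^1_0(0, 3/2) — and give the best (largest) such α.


α = 4*π^2/(9 + 4*π^2)

Coercivity of a(·,·) on H^1_0(0, 3/2) means a(u, u) ≥ α ||u||_{H^1}² for every u ∈ H^1_0.
The interval has length L = 3/2, and Poincaré/coercivity depend only on L. Here a(u, u) = ∫(u')² + (0)·∫u².
Here c = 0, so a(u,u) = ∫(u')² alone. The condition a(u,u) ≥ α||u||_{H^1}² reads (1−α)∫(u')² ≥ (α−c)∫u². Any admissible α is ≤ 1 (rapidly oscillating u have ∫u²/∫(u')² → 0), and α = 1 would force 0 ≥ (1−c)∫u², impossible since c < 1; so 1−α > 0. By the sharp Poincaré inequality on H^1_0 of an interval of length L, ∫(u')² ≥ (π/L)²∫u² with equality for the first sine mode sin(π(x−x₀)/L) (x₀ the left endpoint), so the inequality holds for all u iff (1−α)(π/L)² ≥ α − c, i.e. α ≤ ((π/L)² + c)/((π/L)² + 1) = (1 + c(L/π)²)/(1 + (L/π)²). (Direct route, valid since c ≤ 0: Poincaré gives c∫u² ≥ c(L/π)²∫(u')², so a(u,u) ≥ (1 + c(L/π)²)∫(u')², while ||u||_{H^1}² ≤ (1 + (L/π)²)∫(u')²; dividing yields the same α.) With (π/L)² = 4*π^2/9 and c = 0, the largest admissible constant is α = ((π/L)² + c)/((π/L)² + 1).
Simplifying, α = 4*π^2/(9 + 4*π^2).
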